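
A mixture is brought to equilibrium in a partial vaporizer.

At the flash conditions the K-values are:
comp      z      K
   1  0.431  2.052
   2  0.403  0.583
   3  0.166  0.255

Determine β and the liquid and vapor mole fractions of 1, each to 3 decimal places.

β = 0.287, x_1 = 0.331, y_1 = 0.679

Let β = V/F and solve Σ zᵢ(Kᵢ−1)/(1+β(Kᵢ−1)) = 0.
Check two-phase: ΣzᵢKᵢ = 1.162 > 1 and Σzᵢ/Kᵢ = 1.552 > 1, so g(0) = 0.162 > 0 and g(1) = -0.552 < 0.
Newton iteration, β⁰ = 0.44:
  β = 0.440: g = -0.0798, g' = -0.532 → β = 0.290
  β = 0.290: g = -0.0014, g' = -0.521 → β = 0.287
Converged at β = 0.287.
Compositions from xᵢ = zᵢ/(1+β(Kᵢ−1)), yᵢ = Kᵢxᵢ:
  1: x = 0.331, y = 0.679
  2: x = 0.458, y = 0.267
  3: x = 0.211, y = 0.054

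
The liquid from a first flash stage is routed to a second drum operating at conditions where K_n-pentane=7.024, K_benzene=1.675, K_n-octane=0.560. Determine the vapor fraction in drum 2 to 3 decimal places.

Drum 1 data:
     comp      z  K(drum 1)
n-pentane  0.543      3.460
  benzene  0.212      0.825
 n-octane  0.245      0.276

Drum 1:
Newton–Raphson from ψ₁ = 0.57:
  ψ₁ = 0.570: g = 0.2128, g' = -0.950 → ψ₁ = 0.794
  ψ₁ = 0.794: g = -0.0081, g' = -1.096 → ψ₁ = 0.787
Converged at ψ₁ = 0.787.
Drum-1 compositions:
  n-pentane: x = 0.185, y = 0.640
  benzene: x = 0.246, y = 0.203
  n-octane: x = 0.569, y = 0.157
Drum-2 feed = drum-1 liquid: z₂ = (0.1850, 0.2458, 0.5692).
Drum 2:
Rachford–Rice: g(ψ₂) = Σ zᵢ(Kᵢ−1)/(1+ψ₂(Kᵢ−1)) = 0.
Feasibility: ΣzᵢKᵢ = 2.030, Σzᵢ/Kᵢ = 1.189 — both > 1, two phases present.
Iterate (Newton) starting at ψ₂ = 0.4:
  ψ₂ = 0.400: g = 0.1536, g' = -0.809 → ψ₂ = 0.590
  ψ₂ = 0.590: g = 0.0253, g' = -0.582 → ψ₂ = 0.633
  ψ₂ = 0.633: g = 0.0006, g' = -0.556 → ψ₂ = 0.634
Converged at ψ₂ = 0.634.
  n-pentane: x = 0.038, y = 0.270
  benzene: x = 0.172, y = 0.288
  n-octane: x = 0.789, y = 0.442

V/F (drum 2) = 0.634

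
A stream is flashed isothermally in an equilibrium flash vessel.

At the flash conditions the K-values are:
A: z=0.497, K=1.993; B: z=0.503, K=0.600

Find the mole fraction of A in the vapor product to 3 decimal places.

Binary case is linear: z₁(K₁−1)(1+ψ(K₂−1)) + z₂(K₂−1)(1+ψ(K₁−1)) = 0
⇒ ψ = [z₁(K₁−1)+z₂(K₂−1)] / [−(K₁−1)(K₂−1)] = 0.2923/0.3972 = 0.736
Compositions from xᵢ = zᵢ/(1+ψ(Kᵢ−1)), yᵢ = Kᵢxᵢ:
  A: x = 0.287, y = 0.572
  B: x = 0.713, y = 0.428

y_A = 0.572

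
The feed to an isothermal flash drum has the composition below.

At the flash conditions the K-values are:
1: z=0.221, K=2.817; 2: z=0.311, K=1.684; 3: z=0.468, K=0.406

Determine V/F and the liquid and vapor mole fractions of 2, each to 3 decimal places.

Material balance + equilibrium reduce to Σ zᵢ(Kᵢ−1)/(1+V/F(Kᵢ−1)) = 0.
Check two-phase: ΣzᵢKᵢ = 1.336 > 1 and Σzᵢ/Kᵢ = 1.416 > 1, so g(0) = 0.336 > 0 and g(1) = -0.416 < 0.
Newton iteration, V/F⁰ = 0.5:
  V/F = 0.500: g = -0.0265, g' = -0.615 → V/F = 0.457
Converged at V/F = 0.457.
Compositions from xᵢ = zᵢ/(1+V/F(Kᵢ−1)), yᵢ = Kᵢxᵢ:
  1: x = 0.121, y = 0.340
  2: x = 0.237, y = 0.399
  3: x = 0.642, y = 0.261

V/F = 0.457, x_2 = 0.237, y_2 = 0.399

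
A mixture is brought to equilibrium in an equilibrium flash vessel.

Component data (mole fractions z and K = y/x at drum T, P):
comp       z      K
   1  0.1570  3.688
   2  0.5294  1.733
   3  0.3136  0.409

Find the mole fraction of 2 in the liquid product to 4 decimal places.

Iterate (Newton) starting at ψ = 0.5:
  ψ = 0.5000: g = 0.20094, g' = -0.5795 → ψ = 0.8468
  ψ = 0.8468: g = -0.00274, g' = -0.6529 → ψ = 0.8426
  ψ = 0.8426: g = -0.00001, g' = -0.6497 → ψ = 0.8425
Converged at ψ = 0.8425.
Compositions from xᵢ = zᵢ/(1+ψ(Kᵢ−1)), yᵢ = Kᵢxᵢ:
  1: x = 0.0481, y = 0.1774
  2: x = 0.3273, y = 0.5672
  3: x = 0.6246, y = 0.2555

x_2 = 0.3273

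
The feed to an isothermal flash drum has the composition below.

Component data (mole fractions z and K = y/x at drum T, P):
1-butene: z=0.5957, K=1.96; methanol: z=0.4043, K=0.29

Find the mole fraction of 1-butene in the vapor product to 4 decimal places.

y_1-butene = 0.8333

Material balance + equilibrium reduce to Σ zᵢ(Kᵢ−1)/(1+ψ(Kᵢ−1)) = 0.
Feasibility: ΣzᵢKᵢ = 1.2848, Σzᵢ/Kᵢ = 1.6981 — both > 1, two phases present.
Binary case is linear: z₁(K₁−1)(1+ψ(K₂−1)) + z₂(K₂−1)(1+ψ(K₁−1)) = 0
⇒ ψ = [z₁(K₁−1)+z₂(K₂−1)] / [−(K₁−1)(K₂−1)] = 0.28482/0.68160 = 0.4179
Compositions from xᵢ = zᵢ/(1+ψ(Kᵢ−1)), yᵢ = Kᵢxᵢ:
  1-butene: x = 0.4251, y = 0.8333
  methanol: x = 0.5749, y = 0.1667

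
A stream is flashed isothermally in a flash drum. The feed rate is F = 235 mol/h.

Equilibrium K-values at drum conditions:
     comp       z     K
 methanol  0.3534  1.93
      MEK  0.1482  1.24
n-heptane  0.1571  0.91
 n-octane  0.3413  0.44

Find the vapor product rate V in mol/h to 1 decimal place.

Rachford–Rice: g(β) = Σ zᵢ(Kᵢ−1)/(1+β(Kᵢ−1)) = 0.
g(0) = ΣzᵢKᵢ − 1 = 0.1590 and g(1) = 1 − Σzᵢ/Kᵢ = -0.2509, so a root lies in (0, 1).
Iterate (Newton) starting at β = 0.47:
  β = 0.4700: g = -0.01351, g' = -0.3534 → β = 0.4318
  β = 0.4318: g = -0.00007, g' = -0.3502 → β = 0.4316
Converged at β = 0.4316.
Then V = β·F = 0.4316·235 = 101.4 mol/h and L = F − V = 133.6 mol/h.

V = 101.4 mol/h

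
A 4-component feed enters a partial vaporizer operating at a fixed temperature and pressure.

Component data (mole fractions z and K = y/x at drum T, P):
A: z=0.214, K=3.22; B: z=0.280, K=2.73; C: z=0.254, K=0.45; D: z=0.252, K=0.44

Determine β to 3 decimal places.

β = 0.627

Let β = V/F and solve Σ zᵢ(Kᵢ−1)/(1+β(Kᵢ−1)) = 0.
Feasibility: ΣzᵢKᵢ = 1.679, Σzᵢ/Kᵢ = 1.306 — both > 1, two phases present.
Newton iteration, β⁰ = 0.43:
  β = 0.430: g = 0.1520, g' = -0.821 → β = 0.615
  β = 0.615: g = 0.0090, g' = -0.745 → β = 0.627
Converged at β = 0.627.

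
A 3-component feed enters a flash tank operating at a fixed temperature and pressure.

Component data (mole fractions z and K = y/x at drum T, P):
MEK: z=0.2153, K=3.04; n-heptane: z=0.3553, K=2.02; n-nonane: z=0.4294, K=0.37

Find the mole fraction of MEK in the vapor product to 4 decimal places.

y_MEK = 0.2988

Rachford–Rice: g(V/F) = Σ zᵢ(Kᵢ−1)/(1+V/F(Kᵢ−1)) = 0.
g(0) = ΣzᵢKᵢ − 1 = 0.5311 and g(1) = 1 − Σzᵢ/Kᵢ = -0.4073, so a root lies in (0, 1).
Newton–Raphson from V/F = 0.56:
  V/F = 0.5600: g = 0.01768, g' = -0.7518 → V/F = 0.5835
  V/F = 0.5835: g = -0.00007, g' = -0.7582 → V/F = 0.5834
Converged at V/F = 0.5834.
Compositions from xᵢ = zᵢ/(1+V/F(Kᵢ−1)), yᵢ = Kᵢxᵢ:
  MEK: x = 0.0983, y = 0.2988
  n-heptane: x = 0.2227, y = 0.4499
  n-nonane: x = 0.6790, y = 0.2512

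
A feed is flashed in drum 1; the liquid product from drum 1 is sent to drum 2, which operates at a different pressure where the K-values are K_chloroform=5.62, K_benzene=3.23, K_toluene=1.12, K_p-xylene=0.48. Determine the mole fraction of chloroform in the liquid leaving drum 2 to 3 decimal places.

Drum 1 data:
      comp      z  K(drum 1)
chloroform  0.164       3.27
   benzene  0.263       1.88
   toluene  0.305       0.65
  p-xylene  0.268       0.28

x_chloroform (drum 2) = 0.021

Drum 1:
Let ψ₁ = V/F and solve Σ zᵢ(Kᵢ−1)/(1+ψ₁(Kᵢ−1)) = 0.
Check two-phase: ΣzᵢKᵢ = 1.304 > 1 and Σzᵢ/Kᵢ = 1.616 > 1, so g(0) = 0.304 > 0 and g(1) = -0.616 < 0.
Newton–Raphson from ψ₁ = 0.58:
  ψ₁ = 0.580: g = -0.1513, g' = -0.715 → ψ₁ = 0.368
  ψ₁ = 0.368: g = -0.0077, g' = -0.673 → ψ₁ = 0.357
Converged at ψ₁ = 0.357.
Drum-1 compositions:
  chloroform: x = 0.091, y = 0.296
  benzene: x = 0.200, y = 0.376
  toluene: x = 0.349, y = 0.227
  p-xylene: x = 0.361, y = 0.101
Drum-2 feed = drum-1 liquid: z₂ = (0.0906, 0.2001, 0.3486, 0.3607).
Drum 2:
Newton–Raphson from ψ₂ = 0.5:
  ψ₂ = 0.500: g = 0.1234, g' = -0.582 → ψ₂ = 0.712
  ψ₂ = 0.712: g = 0.0106, g' = -0.504 → ψ₂ = 0.733
Converged at ψ₂ = 0.733.
  chloroform: x = 0.021, y = 0.116
  benzene: x = 0.076, y = 0.245
  toluene: x = 0.320, y = 0.359
  p-xylene: x = 0.583, y = 0.280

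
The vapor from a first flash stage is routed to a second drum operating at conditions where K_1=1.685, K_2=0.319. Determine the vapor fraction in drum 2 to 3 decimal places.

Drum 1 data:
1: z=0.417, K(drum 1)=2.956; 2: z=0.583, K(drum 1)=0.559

Drum 1:
Let ψ₁ = V/F and solve Σ zᵢ(Kᵢ−1)/(1+ψ₁(Kᵢ−1)) = 0.
g(0) = ΣzᵢKᵢ − 1 = 0.559 and g(1) = 1 − Σzᵢ/Kᵢ = -0.184, so a root lies in (0, 1).
Binary case is linear: z₁(K₁−1)(1+ψ₁(K₂−1)) + z₂(K₂−1)(1+ψ₁(K₁−1)) = 0
⇒ ψ₁ = [z₁(K₁−1)+z₂(K₂−1)] / [−(K₁−1)(K₂−1)] = 0.5585/0.8626 = 0.648
Drum-1 compositions:
  1: x = 0.184, y = 0.544
  2: x = 0.816, y = 0.456
Drum-2 feed = drum-1 vapor: z₂ = (0.5438, 0.4562).
Drum 2:
Binary case is linear: z₁(K₁−1)(1+ψ₂(K₂−1)) + z₂(K₂−1)(1+ψ₂(K₁−1)) = 0
⇒ ψ₂ = [z₁(K₁−1)+z₂(K₂−1)] / [−(K₁−1)(K₂−1)] = 0.0619/0.4665 = 0.133
  1: x = 0.499, y = 0.840
  2: x = 0.501, y = 0.160

V/F (drum 2) = 0.133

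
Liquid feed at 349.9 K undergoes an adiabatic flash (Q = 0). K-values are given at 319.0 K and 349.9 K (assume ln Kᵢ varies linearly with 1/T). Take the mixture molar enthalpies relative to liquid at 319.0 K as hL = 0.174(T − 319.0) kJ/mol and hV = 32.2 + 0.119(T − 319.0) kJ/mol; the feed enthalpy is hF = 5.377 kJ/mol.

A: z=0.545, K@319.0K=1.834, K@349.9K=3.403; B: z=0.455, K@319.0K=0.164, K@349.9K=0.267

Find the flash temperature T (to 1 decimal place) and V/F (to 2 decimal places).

Adiabatic flash: solve Rachford–Rice at each trial T, then check hF = ψ·hV(T) + (1−ψ)·hL(T).
  T = 319.0 K: K = (1.834, 0.164), RR gives ψ = 0.106, H_out = 3.424 kJ/mol
  T = 349.9 K: K = (3.403, 0.267), RR gives ψ = 0.554, H_out = 22.279 kJ/mol
  T = 334.4 K: K = (2.532, 0.211), RR gives ψ = 0.394, H_out = 15.035 kJ/mol
  T = 326.7 K: K = (2.163, 0.187), RR gives ψ = 0.279, H_out = 10.203 kJ/mol
  T = 322.9 K: K = (1.996, 0.175), RR gives ψ = 0.204, H_out = 7.201 kJ/mol
  T = 320.9 K: K = (1.912, 0.169), RR gives ψ = 0.157, H_out = 5.372 kJ/mol
Linear interpolation between T = 320.9 (H_out = 5.372) and T = 322.9 (H_out = 7.201) on hF = 5.377 gives T ≈ 320.9 K, at which ψ = 0.16.

T = 320.9 K, V/F = 0.16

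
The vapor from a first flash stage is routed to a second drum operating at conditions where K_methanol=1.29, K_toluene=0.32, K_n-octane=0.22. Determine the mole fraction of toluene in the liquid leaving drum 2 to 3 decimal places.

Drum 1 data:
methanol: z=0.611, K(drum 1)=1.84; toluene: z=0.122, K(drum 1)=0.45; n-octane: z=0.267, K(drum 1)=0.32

x_toluene (drum 2) = 0.100

Drum 1:
Let ψ₁ = V/F and solve Σ zᵢ(Kᵢ−1)/(1+ψ₁(Kᵢ−1)) = 0.
Check two-phase: ΣzᵢKᵢ = 1.265 > 1 and Σzᵢ/Kᵢ = 1.438 > 1, so g(0) = 0.265 > 0 and g(1) = -0.438 < 0.
Newton iteration, ψ₁⁰ = 0.5:
  ψ₁ = 0.500: g = -0.0062, g' = -0.567 → ψ₁ = 0.489
Converged at ψ₁ = 0.489.
Drum-1 compositions:
  methanol: x = 0.433, y = 0.797
  toluene: x = 0.167, y = 0.075
  n-octane: x = 0.400, y = 0.128
Drum-2 feed = drum-1 vapor: z₂ = (0.7969, 0.0751, 0.1280).
Drum 2:
Material balance + equilibrium reduce to Σ zᵢ(Kᵢ−1)/(1+ψ₂(Kᵢ−1)) = 0.
Check two-phase: ΣzᵢKᵢ = 1.080 > 1 and Σzᵢ/Kᵢ = 1.434 > 1, so g(0) = 0.080 > 0 and g(1) = -0.434 < 0.
Newton iteration, ψ₂⁰ = 0.37:
  ψ₂ = 0.370: g = 0.0001, g' = -0.271 → ψ₂ = 0.370
Converged at ψ₂ = 0.370.
  methanol: x = 0.720, y = 0.928
  toluene: x = 0.100, y = 0.032
  n-octane: x = 0.180, y = 0.040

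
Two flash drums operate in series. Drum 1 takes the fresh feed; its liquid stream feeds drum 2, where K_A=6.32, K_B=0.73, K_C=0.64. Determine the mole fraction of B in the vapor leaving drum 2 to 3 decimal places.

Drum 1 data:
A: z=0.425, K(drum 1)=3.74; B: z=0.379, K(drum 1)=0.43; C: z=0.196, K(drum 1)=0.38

Drum 1:
Rachford–Rice: g(ψ₁) = Σ zᵢ(Kᵢ−1)/(1+ψ₁(Kᵢ−1)) = 0.
g(0) = ΣzᵢKᵢ − 1 = 0.827 and g(1) = 1 − Σzᵢ/Kᵢ = -0.511, so a root lies in (0, 1).
Newton–Raphson from ψ₁ = 0.5:
  ψ₁ = 0.500: g = 0.0131, g' = -0.967 → ψ₁ = 0.514
Converged at ψ₁ = 0.514.
Drum-1 compositions:
  A: x = 0.177, y = 0.660
  B: x = 0.536, y = 0.230
  C: x = 0.288, y = 0.109
Drum-2 feed = drum-1 liquid: z₂ = (0.1765, 0.5359, 0.2876).
Drum 2:
Rachford–Rice: g(ψ₂) = Σ zᵢ(Kᵢ−1)/(1+ψ₂(Kᵢ−1)) = 0.
Check two-phase: ΣzᵢKᵢ = 1.691 > 1 and Σzᵢ/Kᵢ = 1.211 > 1, so g(0) = 0.691 > 0 and g(1) = -0.211 < 0.
Iterate (Newton) starting at ψ₂ = 0.5:
  ψ₂ = 0.500: g = -0.0369, g' = -0.481 → ψ₂ = 0.423
  ψ₂ = 0.423: g = 0.0034, g' = -0.574 → ψ₂ = 0.429
Converged at ψ₂ = 0.429.
  A: x = 0.054, y = 0.340
  B: x = 0.606, y = 0.442
  C: x = 0.340, y = 0.218

y_B (drum 2) = 0.442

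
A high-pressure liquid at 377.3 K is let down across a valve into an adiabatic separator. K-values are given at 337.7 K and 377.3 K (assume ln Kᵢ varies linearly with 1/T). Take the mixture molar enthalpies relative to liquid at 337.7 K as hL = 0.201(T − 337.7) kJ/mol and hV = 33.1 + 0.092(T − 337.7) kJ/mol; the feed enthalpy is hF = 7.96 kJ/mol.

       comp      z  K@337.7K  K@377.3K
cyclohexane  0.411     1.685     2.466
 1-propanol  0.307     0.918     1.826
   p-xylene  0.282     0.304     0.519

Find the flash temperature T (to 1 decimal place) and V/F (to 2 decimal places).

T = 339.0 K, V/F = 0.23

Adiabatic flash: solve Rachford–Rice at each trial T, then check hF = ψ·hV(T) + (1−ψ)·hL(T).
  T = 337.7 K: K = (1.685, 0.918, 0.304), RR gives ψ = 0.182, H_out = 6.027 kJ/mol
  T = 377.3 K: K = (2.466, 1.826, 0.519), RR gives ψ = 1.000, H_out = 36.743 kJ/mol
  T = 357.5 K: K = (2.060, 1.320, 0.403), RR gives ψ = 0.784, H_out = 28.241 kJ/mol
  T = 347.6 K: K = (1.868, 1.106, 0.351), RR gives ψ = 0.522, H_out = 18.709 kJ/mol
  T = 342.6 K: K = (1.775, 1.008, 0.327), RR gives ψ = 0.363, H_out = 12.797 kJ/mol
  T = 340.1 K: K = (1.729, 0.961, 0.315), RR gives ψ = 0.274, H_out = 9.474 kJ/mol
Linear interpolation between T = 337.7 (H_out = 6.027) and T = 340.1 (H_out = 9.474) on hF = 7.96 gives T ≈ 339.0 K, at which ψ = 0.23.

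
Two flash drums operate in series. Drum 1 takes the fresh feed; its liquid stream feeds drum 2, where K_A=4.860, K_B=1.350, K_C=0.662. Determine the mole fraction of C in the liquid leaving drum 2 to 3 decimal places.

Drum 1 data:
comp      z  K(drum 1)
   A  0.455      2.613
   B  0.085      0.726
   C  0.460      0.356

x_C (drum 2) = 0.856

Drum 1:
Rachford–Rice: g(ψ₁) = Σ zᵢ(Kᵢ−1)/(1+ψ₁(Kᵢ−1)) = 0.
Feasibility: ΣzᵢKᵢ = 1.414, Σzᵢ/Kᵢ = 1.583 — both > 1, two phases present.
Newton–Raphson from ψ₁ = 0.5:
  ψ₁ = 0.500: g = -0.0577, g' = -0.786 → ψ₁ = 0.427
Converged at ψ₁ = 0.427.
Drum-1 compositions:
  A: x = 0.270, y = 0.704
  B: x = 0.096, y = 0.070
  C: x = 0.634, y = 0.226
Drum-2 feed = drum-1 liquid: z₂ = (0.2696, 0.0962, 0.6342).
Drum 2:
Material balance + equilibrium reduce to Σ zᵢ(Kᵢ−1)/(1+ψ₂(Kᵢ−1)) = 0.
Feasibility: ΣzᵢKᵢ = 1.860, Σzᵢ/Kᵢ = 1.085 — both > 1, two phases present.
Newton iteration, ψ₂⁰ = 0.5:
  ψ₂ = 0.500: g = 0.1258, g' = -0.581 → ψ₂ = 0.716
  ψ₂ = 0.716: g = 0.0204, g' = -0.417 → ψ₂ = 0.765
  ψ₂ = 0.765: g = 0.0005, g' = -0.396 → ψ₂ = 0.767
Converged at ψ₂ = 0.767.
  A: x = 0.068, y = 0.331
  B: x = 0.076, y = 0.102
  C: x = 0.856, y = 0.567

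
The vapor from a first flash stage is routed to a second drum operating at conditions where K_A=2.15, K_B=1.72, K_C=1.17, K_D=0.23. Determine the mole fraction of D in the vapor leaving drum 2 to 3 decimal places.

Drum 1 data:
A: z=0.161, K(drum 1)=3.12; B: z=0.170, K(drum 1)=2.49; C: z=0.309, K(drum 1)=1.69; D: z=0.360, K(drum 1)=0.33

y_D (drum 2) = 0.092

Drum 1:
Material balance + equilibrium reduce to Σ zᵢ(Kᵢ−1)/(1+ψ₁(Kᵢ−1)) = 0.
g(0) = ΣzᵢKᵢ − 1 = 0.567 and g(1) = 1 − Σzᵢ/Kᵢ = -0.394, so a root lies in (0, 1).
Newton–Raphson from ψ₁ = 0.48:
  ψ₁ = 0.480: g = 0.1215, g' = -0.740 → ψ₁ = 0.644
  ψ₁ = 0.644: g = -0.0032, g' = -0.798 → ψ₁ = 0.640
Converged at ψ₁ = 0.640.
Drum-1 compositions:
  A: x = 0.068, y = 0.213
  B: x = 0.087, y = 0.217
  C: x = 0.214, y = 0.362
  D: x = 0.630, y = 0.208
Drum-2 feed = drum-1 vapor: z₂ = (0.2131, 0.2167, 0.3622, 0.2080).
Drum 2:
Rachford–Rice: g(ψ₂) = Σ zᵢ(Kᵢ−1)/(1+ψ₂(Kᵢ−1)) = 0.
g(0) = ΣzᵢKᵢ − 1 = 0.302 and g(1) = 1 − Σzᵢ/Kᵢ = -0.439, so a root lies in (0, 1).
Newton iteration, ψ₂⁰ = 0.51:
  ψ₂ = 0.510: g = 0.0615, g' = -0.515 → ψ₂ = 0.629
  ψ₂ = 0.629: g = -0.0056, g' = -0.621 → ψ₂ = 0.620
Converged at ψ₂ = 0.620.
  A: x = 0.124, y = 0.267
  B: x = 0.150, y = 0.258
  C: x = 0.328, y = 0.383
  D: x = 0.398, y = 0.092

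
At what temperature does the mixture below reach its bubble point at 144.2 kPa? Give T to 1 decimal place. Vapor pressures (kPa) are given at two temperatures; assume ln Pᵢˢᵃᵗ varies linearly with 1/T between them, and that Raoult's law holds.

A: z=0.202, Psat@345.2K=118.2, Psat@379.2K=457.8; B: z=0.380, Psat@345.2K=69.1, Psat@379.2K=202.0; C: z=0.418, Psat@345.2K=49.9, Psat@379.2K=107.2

Bubble-point temperature: ΣzᵢPᵢˢᵃᵗ(T) = P. Interpolate ln Pᵢˢᵃᵗ = aᵢ + bᵢ/T.
  T = 345.2 K: ΣzᵢPᵢˢᵃᵗ = 70.99 kPa
  T = 379.2 K: ΣzᵢPᵢˢᵃᵗ = 214.05 kPa
  T = 362.2 K: ΣzᵢPᵢˢᵃᵗ = 125.67 kPa
  T = 370.7 K: ΣzᵢPᵢˢᵃᵗ = 164.77 kPa
  T = 366.4 K: ΣzᵢPᵢˢᵃᵗ = 143.84 kPa
  T = 368.5 K: ΣzᵢPᵢˢᵃᵗ = 153.75 kPa
Interpolating between 366.4 K and 368.5 K gives T ≈ 366.5 K.

T = 366.5 K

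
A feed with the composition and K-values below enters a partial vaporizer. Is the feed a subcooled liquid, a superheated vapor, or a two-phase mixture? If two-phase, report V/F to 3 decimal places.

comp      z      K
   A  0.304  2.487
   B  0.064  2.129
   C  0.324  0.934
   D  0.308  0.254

two-phase, V/F = 0.375

ΣzᵢKᵢ = 1.273; Σzᵢ/Kᵢ = 1.712.
Both exceed 1, so a two-phase solution exists.
Let ψ = V/F and solve Σ zᵢ(Kᵢ−1)/(1+ψ(Kᵢ−1)) = 0.
Newton–Raphson from ψ = 0.6:
  ψ = 0.600: g = -0.1562, g' = -0.780 → ψ = 0.400
  ψ = 0.400: g = -0.0160, g' = -0.653 → ψ = 0.375
Converged at ψ = 0.375.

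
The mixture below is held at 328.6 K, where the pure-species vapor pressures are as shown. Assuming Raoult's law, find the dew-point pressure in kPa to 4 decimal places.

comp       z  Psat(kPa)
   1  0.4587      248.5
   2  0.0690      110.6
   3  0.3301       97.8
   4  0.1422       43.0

At the dew point ψ → 1, so Σzᵢ/Kᵢ = 1 with Kᵢ = Pᵢˢᵃᵗ/P ⇒ 1/P = Σzᵢ/Pᵢˢᵃᵗ.
1/P = 0.4587/248.5 + 0.0690/110.6 + 0.3301/97.8 + 0.1422/43.0 = 0.0091520 ⇒ P = 109.2660 kPa

Pdew = 109.2660 kPa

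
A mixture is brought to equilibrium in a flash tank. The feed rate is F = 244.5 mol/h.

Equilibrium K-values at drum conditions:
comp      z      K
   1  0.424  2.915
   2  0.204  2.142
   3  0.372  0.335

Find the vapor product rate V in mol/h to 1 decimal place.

Rachford–Rice: g(ψ) = Σ zᵢ(Kᵢ−1)/(1+ψ(Kᵢ−1)) = 0.
Check two-phase: ΣzᵢKᵢ = 1.798 > 1 and Σzᵢ/Kᵢ = 1.351 > 1, so g(0) = 0.798 > 0 and g(1) = -0.351 < 0.
Newton–Raphson from ψ = 0.41:
  ψ = 0.410: g = 0.2734, g' = -0.922 → ψ = 0.706
  ψ = 0.706: g = 0.0075, g' = -0.948 → ψ = 0.714
Converged at ψ = 0.714.
Then V = ψ·F = 0.7143·244.5 = 174.6 mol/h and L = F − V = 69.9 mol/h.

V = 174.6 mol/h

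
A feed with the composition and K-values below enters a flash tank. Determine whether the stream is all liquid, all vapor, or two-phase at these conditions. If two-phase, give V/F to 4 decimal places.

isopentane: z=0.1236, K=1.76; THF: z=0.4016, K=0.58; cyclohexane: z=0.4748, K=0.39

all liquid

ΣzᵢKᵢ = 0.6356; Σzᵢ/Kᵢ = 1.9801.
Since ΣzᵢKᵢ < 1 the mixture is below its bubble point — single liquid phase.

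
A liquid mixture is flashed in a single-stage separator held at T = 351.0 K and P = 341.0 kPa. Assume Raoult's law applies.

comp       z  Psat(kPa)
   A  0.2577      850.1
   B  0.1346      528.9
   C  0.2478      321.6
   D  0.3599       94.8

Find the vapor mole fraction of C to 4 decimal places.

Raoult's law: Kᵢ = Pᵢˢᵃᵗ/P = Pᵢˢᵃᵗ/341.0.
  K_A = 850.1/341.0 = 2.492962, K_B = 528.9/341.0 = 1.551026, K_C = 321.6/341.0 = 0.943109, K_D = 94.8/341.0 = 0.278006
Rachford–Rice: g(ψ) = Σ zᵢ(Kᵢ−1)/(1+ψ(Kᵢ−1)) = 0.
g(0) = ΣzᵢKᵢ − 1 = 0.1850 and g(1) = 1 − Σzᵢ/Kᵢ = -0.7475, so a root lies in (0, 1).
Iterate (Newton) starting at ψ = 0.5:
  ψ = 0.5000: g = -0.14271, g' = -0.6737 → ψ = 0.2882
  ψ = 0.2882: g = -0.00944, g' = -0.6112 → ψ = 0.2727
Converged at ψ = 0.2727.
Compositions from xᵢ = zᵢ/(1+ψ(Kᵢ−1)), yᵢ = Kᵢxᵢ:
  A: x = 0.1831, y = 0.4565
  B: x = 0.1170, y = 0.1815
  C: x = 0.2517, y = 0.2374
  D: x = 0.4482, y = 0.1246

y_C = 0.2374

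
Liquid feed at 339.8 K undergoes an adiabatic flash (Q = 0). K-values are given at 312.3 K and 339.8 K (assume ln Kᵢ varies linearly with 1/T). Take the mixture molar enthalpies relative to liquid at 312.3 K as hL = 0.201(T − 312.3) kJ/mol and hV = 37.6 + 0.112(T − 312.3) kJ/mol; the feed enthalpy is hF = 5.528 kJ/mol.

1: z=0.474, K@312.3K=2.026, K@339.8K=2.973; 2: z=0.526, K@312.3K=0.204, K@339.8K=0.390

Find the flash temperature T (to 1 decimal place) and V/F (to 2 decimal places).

T = 315.0 K, V/F = 0.13

Adiabatic flash: solve Rachford–Rice at each trial T, then check hF = ψ·hV(T) + (1−ψ)·hL(T).
  T = 312.3 K: K = (2.026, 0.204), RR gives ψ = 0.083, H_out = 3.114 kJ/mol
  T = 339.8 K: K = (2.973, 0.390), RR gives ψ = 0.510, H_out = 23.471 kJ/mol
  T = 326.1 K: K = (2.476, 0.286), RR gives ψ = 0.308, H_out = 13.967 kJ/mol
  T = 319.2 K: K = (2.245, 0.243), RR gives ψ = 0.203, H_out = 8.900 kJ/mol
  T = 315.8 K: K = (2.135, 0.223), RR gives ψ = 0.147, H_out = 6.172 kJ/mol
  T = 314.1 K: K = (2.082, 0.214), RR gives ψ = 0.116, H_out = 4.723 kJ/mol
Linear interpolation between T = 314.1 (H_out = 4.723) and T = 315.8 (H_out = 6.172) on hF = 5.528 gives T ≈ 315.0 K, at which ψ = 0.13.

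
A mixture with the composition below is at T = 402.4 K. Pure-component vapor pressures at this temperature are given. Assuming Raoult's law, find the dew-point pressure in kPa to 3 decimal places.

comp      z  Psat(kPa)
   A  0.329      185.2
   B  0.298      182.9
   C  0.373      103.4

At the dew point ψ → 1, so Σzᵢ/Kᵢ = 1 with Kᵢ = Pᵢˢᵃᵗ/P ⇒ 1/P = Σzᵢ/Pᵢˢᵃᵗ.
1/P = 0.329/185.2 + 0.298/182.9 + 0.373/103.4 = 0.007013 ⇒ P = 142.590 kPa

Pdew = 142.590 kPa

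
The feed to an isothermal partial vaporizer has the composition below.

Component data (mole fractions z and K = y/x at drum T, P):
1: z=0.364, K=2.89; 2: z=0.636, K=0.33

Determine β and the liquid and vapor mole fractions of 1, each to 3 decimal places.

β = 0.207, x_1 = 0.262, y_1 = 0.756

Newton iteration, β⁰ = 0.5:
  β = 0.500: g = -0.2871, g' = -0.989 → β = 0.210
  β = 0.210: g = -0.0032, g' = -1.053 → β = 0.207
Converged at β = 0.207.
Compositions from xᵢ = zᵢ/(1+β(Kᵢ−1)), yᵢ = Kᵢxᵢ:
  1: x = 0.262, y = 0.756
  2: x = 0.738, y = 0.244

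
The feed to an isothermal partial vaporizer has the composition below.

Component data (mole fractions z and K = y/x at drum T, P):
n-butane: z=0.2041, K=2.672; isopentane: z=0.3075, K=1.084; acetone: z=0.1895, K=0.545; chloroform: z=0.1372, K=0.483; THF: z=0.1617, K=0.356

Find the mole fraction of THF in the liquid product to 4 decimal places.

x_THF = 0.1823

Rachford–Rice: g(ψ) = Σ zᵢ(Kᵢ−1)/(1+ψ(Kᵢ−1)) = 0.
g(0) = ΣzᵢKᵢ − 1 = 0.1058 and g(1) = 1 − Σzᵢ/Kᵢ = -0.4460, so a root lies in (0, 1).
Newton–Raphson from ψ = 0.43:
  ψ = 0.4300: g = -0.11897, g' = -0.4447 → ψ = 0.1625
  ψ = 0.1625: g = 0.00700, g' = -0.5281 → ψ = 0.1757
  ψ = 0.1757: g = 0.00006, g' = -0.5190 → ψ = 0.1758
Converged at ψ = 0.1758.
Compositions from xᵢ = zᵢ/(1+ψ(Kᵢ−1)), yᵢ = Kᵢxᵢ:
  n-butane: x = 0.1577, y = 0.4215
  isopentane: x = 0.3030, y = 0.3285
  acetone: x = 0.2060, y = 0.1123
  chloroform: x = 0.1509, y = 0.0729
  THF: x = 0.1823, y = 0.0649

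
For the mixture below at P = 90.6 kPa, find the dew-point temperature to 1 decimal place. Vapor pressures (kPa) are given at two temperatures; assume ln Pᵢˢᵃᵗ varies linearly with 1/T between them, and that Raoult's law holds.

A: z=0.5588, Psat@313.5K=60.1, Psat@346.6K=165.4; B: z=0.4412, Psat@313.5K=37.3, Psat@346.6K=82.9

T = 337.0 K

Dew-point temperature: Σzᵢ·P/Pᵢˢᵃᵗ(T) = 1. Interpolate ln Pᵢˢᵃᵗ = aᵢ + bᵢ/T.
  T = 313.5 K: ΣzᵢP/Pᵢˢᵃᵗ = 1.9140
  T = 346.6 K: ΣzᵢP/Pᵢˢᵃᵗ = 0.7883
  T = 330.1 K: ΣzᵢP/Pᵢˢᵃᵗ = 1.1980
  T = 338.4 K: ΣzᵢP/Pᵢˢᵃᵗ = 0.9653
  T = 334.2 K: ΣzᵢP/Pᵢˢᵃᵗ = 1.0753
  T = 336.3 K: ΣzᵢP/Pᵢˢᵃᵗ = 1.0185
Interpolating between 336.3 K and 338.4 K gives T ≈ 337.0 K.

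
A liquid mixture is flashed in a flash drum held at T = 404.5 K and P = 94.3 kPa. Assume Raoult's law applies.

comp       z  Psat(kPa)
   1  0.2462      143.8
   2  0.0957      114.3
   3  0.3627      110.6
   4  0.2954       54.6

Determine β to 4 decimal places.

β = 0.6456

Raoult's law: Kᵢ = Pᵢˢᵃᵗ/P = Pᵢˢᵃᵗ/94.3.
  K_1 = 143.8/94.3 = 1.524920, K_2 = 114.3/94.3 = 1.212089, K_3 = 110.6/94.3 = 1.172853, K_4 = 54.6/94.3 = 0.579003
Let β = V/F and solve Σ zᵢ(Kᵢ−1)/(1+β(Kᵢ−1)) = 0.
Check two-phase: ΣzᵢKᵢ = 1.0879 > 1 and Σzᵢ/Kᵢ = 1.0598 > 1, so g(0) = 0.0879 > 0 and g(1) = -0.0598 < 0.
Newton iteration, β⁰ = 0.5:
  β = 0.5000: g = 0.02090, g' = -0.1393 → β = 0.6501
  β = 0.6501: g = -0.00067, g' = -0.1490 → β = 0.6456
Converged at β = 0.6456.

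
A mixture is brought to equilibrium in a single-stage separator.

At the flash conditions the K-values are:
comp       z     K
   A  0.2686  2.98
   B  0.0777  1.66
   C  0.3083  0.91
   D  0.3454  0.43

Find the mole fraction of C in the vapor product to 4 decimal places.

y_C = 0.2938

Rachford–Rice: g(V/F) = Σ zᵢ(Kᵢ−1)/(1+V/F(Kᵢ−1)) = 0.
g(0) = ΣzᵢKᵢ − 1 = 0.3585 and g(1) = 1 − Σzᵢ/Kᵢ = -0.2790, so a root lies in (0, 1).
Iterate (Newton) starting at V/F = 0.5:
  V/F = 0.5000: g = 0.00140, g' = -0.5073 → V/F = 0.5028
Converged at V/F = 0.5028.
Compositions from xᵢ = zᵢ/(1+V/F(Kᵢ−1)), yᵢ = Kᵢxᵢ:
  A: x = 0.1346, y = 0.4011
  B: x = 0.0583, y = 0.0968
  C: x = 0.3229, y = 0.2938
  D: x = 0.4841, y = 0.2082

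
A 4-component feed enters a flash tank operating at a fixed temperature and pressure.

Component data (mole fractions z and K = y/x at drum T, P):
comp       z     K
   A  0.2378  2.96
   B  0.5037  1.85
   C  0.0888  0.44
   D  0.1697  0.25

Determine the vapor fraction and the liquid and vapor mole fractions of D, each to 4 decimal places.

ψ = 0.8284, x_D = 0.4481, y_D = 0.1120

Rachford–Rice: g(ψ) = Σ zᵢ(Kᵢ−1)/(1+ψ(Kᵢ−1)) = 0.
g(0) = ΣzᵢKᵢ − 1 = 0.7172 and g(1) = 1 − Σzᵢ/Kᵢ = -0.2332, so a root lies in (0, 1).
Newton iteration, ψ⁰ = 0.5:
  ψ = 0.5000: g = 0.26314, g' = -0.7103 → ψ = 0.8705
  ψ = 0.8705: g = -0.04533, g' = -1.1430 → ψ = 0.8308
  ψ = 0.8308: g = -0.00241, g' = -1.0266 → ψ = 0.8284
Converged at ψ = 0.8284.
Compositions from xᵢ = zᵢ/(1+ψ(Kᵢ−1)), yᵢ = Kᵢxᵢ:
  A: x = 0.0906, y = 0.2683
  B: x = 0.2956, y = 0.5468
  C: x = 0.1656, y = 0.0729
  D: x = 0.4481, y = 0.1120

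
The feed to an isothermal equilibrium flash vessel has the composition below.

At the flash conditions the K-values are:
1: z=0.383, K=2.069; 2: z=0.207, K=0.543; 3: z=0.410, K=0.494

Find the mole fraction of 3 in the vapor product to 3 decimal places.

y_3 = 0.226

Rachford–Rice: g(V/F) = Σ zᵢ(Kᵢ−1)/(1+V/F(Kᵢ−1)) = 0.
Check two-phase: ΣzᵢKᵢ = 1.107 > 1 and Σzᵢ/Kᵢ = 1.396 > 1, so g(0) = 0.107 > 0 and g(1) = -0.396 < 0.
Iterate (Newton) starting at V/F = 0.5:
  V/F = 0.500: g = -0.1335, g' = -0.447 → V/F = 0.201
  V/F = 0.201: g = 0.0019, g' = -0.479 → V/F = 0.205
Converged at V/F = 0.205.
Compositions from xᵢ = zᵢ/(1+V/F(Kᵢ−1)), yᵢ = Kᵢxᵢ:
  1: x = 0.314, y = 0.650
  2: x = 0.228, y = 0.124
  3: x = 0.457, y = 0.226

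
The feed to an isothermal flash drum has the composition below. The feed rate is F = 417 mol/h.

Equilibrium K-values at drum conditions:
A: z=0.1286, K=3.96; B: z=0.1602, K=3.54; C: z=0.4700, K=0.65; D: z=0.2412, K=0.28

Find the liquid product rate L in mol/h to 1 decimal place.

L = 279.3 mol/h

Newton iteration, V/F⁰ = 0.42:
  V/F = 0.4200: g = -0.07522, g' = -0.8019 → V/F = 0.3262
  V/F = 0.3262: g = 0.00352, g' = -0.8877 → V/F = 0.3302
Converged at V/F = 0.3302.
Then V = V/F·F = 0.3302·417 = 137.7 mol/h and L = F − V = 279.3 mol/h.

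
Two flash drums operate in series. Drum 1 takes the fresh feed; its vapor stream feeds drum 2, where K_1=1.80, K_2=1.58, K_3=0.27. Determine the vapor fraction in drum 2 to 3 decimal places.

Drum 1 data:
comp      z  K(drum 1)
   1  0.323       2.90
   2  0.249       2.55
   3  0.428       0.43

V/F (drum 2) = 0.464

Drum 1:
Let ψ₁ = V/F and solve Σ zᵢ(Kᵢ−1)/(1+ψ₁(Kᵢ−1)) = 0.
g(0) = ΣzᵢKᵢ − 1 = 0.756 and g(1) = 1 − Σzᵢ/Kᵢ = -0.204, so a root lies in (0, 1).
Newton–Raphson from ψ₁ = 0.5:
  ψ₁ = 0.500: g = 0.1910, g' = -0.769 → ψ₁ = 0.748
  ψ₁ = 0.748: g = 0.0066, g' = -0.750 → ψ₁ = 0.757
Converged at ψ₁ = 0.757.
Drum-1 compositions:
  1: x = 0.132, y = 0.384
  2: x = 0.115, y = 0.292
  3: x = 0.753, y = 0.324
Drum-2 feed = drum-1 vapor: z₂ = (0.3841, 0.2921, 0.3238).
Drum 2:
Let ψ₂ = V/F and solve Σ zᵢ(Kᵢ−1)/(1+ψ₂(Kᵢ−1)) = 0.
Check two-phase: ΣzᵢKᵢ = 1.240 > 1 and Σzᵢ/Kᵢ = 1.597 > 1, so g(0) = 0.240 > 0 and g(1) = -0.597 < 0.
Newton iteration, ψ₂⁰ = 0.66:
  ψ₂ = 0.660: g = -0.1325, g' = -0.799 → ψ₂ = 0.494
  ψ₂ = 0.494: g = -0.0179, g' = -0.608 → ψ₂ = 0.465
  ψ₂ = 0.465: g = -0.0003, g' = -0.587 → ψ₂ = 0.464
Converged at ψ₂ = 0.464.
  1: x = 0.280, y = 0.504
  2: x = 0.230, y = 0.364
  3: x = 0.490, y = 0.132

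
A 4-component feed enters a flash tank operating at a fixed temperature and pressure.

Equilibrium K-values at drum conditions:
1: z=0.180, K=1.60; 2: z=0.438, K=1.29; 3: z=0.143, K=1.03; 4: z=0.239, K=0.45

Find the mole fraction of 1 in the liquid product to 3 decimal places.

Let β = V/F and solve Σ zᵢ(Kᵢ−1)/(1+β(Kᵢ−1)) = 0.
Check two-phase: ΣzᵢKᵢ = 1.108 > 1 and Σzᵢ/Kᵢ = 1.122 > 1, so g(0) = 0.108 > 0 and g(1) = -0.122 < 0.
Newton iteration, β⁰ = 0.61:
  β = 0.610: g = -0.0066, g' = -0.225 → β = 0.581
  β = 0.581: g = -0.0001, g' = -0.219 → β = 0.580
Converged at β = 0.580.
Compositions from xᵢ = zᵢ/(1+β(Kᵢ−1)), yᵢ = Kᵢxᵢ:
  1: x = 0.134, y = 0.214
  2: x = 0.375, y = 0.484
  3: x = 0.141, y = 0.145
  4: x = 0.351, y = 0.158

x_1 = 0.134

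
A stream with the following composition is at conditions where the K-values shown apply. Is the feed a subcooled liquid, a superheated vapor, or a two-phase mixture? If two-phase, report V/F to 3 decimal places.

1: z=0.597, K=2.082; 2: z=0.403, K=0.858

ΣzᵢKᵢ = 1.589; Σzᵢ/Kᵢ = 0.756.
Since Σzᵢ/Kᵢ < 1 the mixture is above its dew point — single vapor phase.

superheated vapor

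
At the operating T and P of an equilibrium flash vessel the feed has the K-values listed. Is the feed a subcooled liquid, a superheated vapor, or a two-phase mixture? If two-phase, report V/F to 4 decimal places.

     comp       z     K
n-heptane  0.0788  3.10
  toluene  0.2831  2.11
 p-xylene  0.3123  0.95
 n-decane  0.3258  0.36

ΣzᵢKᵢ = 1.2556; Σzᵢ/Kᵢ = 1.3933.
Both exceed 1, so a two-phase solution exists.
Newton iteration, ψ⁰ = 0.5:
  ψ = 0.5000: g = -0.03984, g' = -0.5164 → ψ = 0.4228
  ψ = 0.4228: g = -0.00031, g' = -0.5107 → ψ = 0.4222
Converged at ψ = 0.4222.

two-phase, V/F = 0.4222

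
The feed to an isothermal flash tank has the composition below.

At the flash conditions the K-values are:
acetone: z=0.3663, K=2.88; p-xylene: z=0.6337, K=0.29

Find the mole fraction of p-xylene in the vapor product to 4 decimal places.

y_p-xylene = 0.2105

Rachford–Rice: g(β) = Σ zᵢ(Kᵢ−1)/(1+β(Kᵢ−1)) = 0.
Check two-phase: ΣzᵢKᵢ = 1.2387 > 1 and Σzᵢ/Kᵢ = 2.3124 > 1, so g(0) = 0.2387 > 0 and g(1) = -1.3124 < 0.
Newton–Raphson from β = 0.41:
  β = 0.4100: g = -0.24579, g' = -1.0485 → β = 0.1756
  β = 0.1756: g = 0.00373, g' = -1.1487 → β = 0.1788
Converged at β = 0.1788.
Compositions from xᵢ = zᵢ/(1+β(Kᵢ−1)), yᵢ = Kᵢxᵢ:
  acetone: x = 0.2741, y = 0.7895
  p-xylene: x = 0.7259, y = 0.2105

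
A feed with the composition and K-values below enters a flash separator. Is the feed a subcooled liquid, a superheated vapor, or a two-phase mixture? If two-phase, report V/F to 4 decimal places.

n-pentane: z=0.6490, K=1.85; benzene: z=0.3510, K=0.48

ΣzᵢKᵢ = 1.3691; Σzᵢ/Kᵢ = 1.0821.
Both exceed 1, so a two-phase solution exists.
Material balance + equilibrium reduce to Σ zᵢ(Kᵢ−1)/(1+ψ(Kᵢ−1)) = 0.
Binary case is linear: z₁(K₁−1)(1+ψ(K₂−1)) + z₂(K₂−1)(1+ψ(K₁−1)) = 0
⇒ ψ = [z₁(K₁−1)+z₂(K₂−1)] / [−(K₁−1)(K₂−1)] = 0.36913/0.44200 = 0.8351

two-phase, V/F = 0.8351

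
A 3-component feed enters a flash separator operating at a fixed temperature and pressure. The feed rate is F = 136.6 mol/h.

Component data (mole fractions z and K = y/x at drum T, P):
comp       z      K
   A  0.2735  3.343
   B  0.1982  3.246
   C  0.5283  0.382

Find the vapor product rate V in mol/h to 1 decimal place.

Rachford–Rice: g(ψ) = Σ zᵢ(Kᵢ−1)/(1+ψ(Kᵢ−1)) = 0.
Check two-phase: ΣzᵢKᵢ = 1.7595 > 1 and Σzᵢ/Kᵢ = 1.5259 > 1, so g(0) = 0.7595 > 0 and g(1) = -0.5259 < 0.
Newton–Raphson from ψ = 0.43:
  ψ = 0.4300: g = 0.10101, g' = -1.0055 → ψ = 0.5305
  ψ = 0.5305: g = 0.00313, g' = -0.9532 → ψ = 0.5337
Converged at ψ = 0.5337.
Then V = ψ·F = 0.5337·136.6 = 72.9 mol/h and L = F − V = 63.7 mol/h.

V = 72.9 mol/h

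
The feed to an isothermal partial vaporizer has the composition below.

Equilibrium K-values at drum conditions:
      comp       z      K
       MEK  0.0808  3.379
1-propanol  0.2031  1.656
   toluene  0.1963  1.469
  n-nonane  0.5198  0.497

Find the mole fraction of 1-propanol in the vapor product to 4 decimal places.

y_1-propanol = 0.2824

Rachford–Rice: g(V/F) = Σ zᵢ(Kᵢ−1)/(1+V/F(Kᵢ−1)) = 0.
g(0) = ΣzᵢKᵢ − 1 = 0.1561 and g(1) = 1 − Σzᵢ/Kᵢ = -0.3261, so a root lies in (0, 1).
Iterate (Newton) starting at V/F = 0.68:
  V/F = 0.6800: g = -0.16201, g' = -0.4371 → V/F = 0.3094
  V/F = 0.3094: g = -0.00777, g' = -0.4295 → V/F = 0.2913
  V/F = 0.2913: g = 0.00005, g' = -0.4351 → V/F = 0.2914
Converged at V/F = 0.2914.
Compositions from xᵢ = zᵢ/(1+V/F(Kᵢ−1)), yᵢ = Kᵢxᵢ:
  MEK: x = 0.0477, y = 0.1612
  1-propanol: x = 0.1705, y = 0.2824
  toluene: x = 0.1727, y = 0.2537
  n-nonane: x = 0.6091, y = 0.3027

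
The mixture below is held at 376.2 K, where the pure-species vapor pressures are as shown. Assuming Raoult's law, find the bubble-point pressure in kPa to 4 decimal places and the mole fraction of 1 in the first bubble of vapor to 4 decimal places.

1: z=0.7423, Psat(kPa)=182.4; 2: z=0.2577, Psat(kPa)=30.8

At the bubble point ψ → 0, so ΣzᵢKᵢ = 1 with Kᵢ = Pᵢˢᵃᵗ/P ⇒ P = ΣzᵢPᵢˢᵃᵗ.
P = 0.7423·182.4 + 0.2577·30.8 = 143.3327 kPa
yᵢ = zᵢPᵢˢᵃᵗ/P ⇒ y_1 = 0.7423·182.4/143.3327 = 0.9446

Pbub = 143.3327 kPa, y_1 = 0.9446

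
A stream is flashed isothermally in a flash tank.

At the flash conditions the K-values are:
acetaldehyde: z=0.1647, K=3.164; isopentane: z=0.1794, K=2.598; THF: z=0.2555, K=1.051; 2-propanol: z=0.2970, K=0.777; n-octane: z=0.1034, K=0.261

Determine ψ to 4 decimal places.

Let ψ = V/F and solve Σ zᵢ(Kᵢ−1)/(1+ψ(Kᵢ−1)) = 0.
g(0) = ΣzᵢKᵢ − 1 = 0.5135 and g(1) = 1 − Σzᵢ/Kᵢ = -0.1426, so a root lies in (0, 1).
Iterate (Newton) starting at ψ = 0.59:
  ψ = 0.5900: g = 0.10500, g' = -0.4679 → ψ = 0.8144
  ψ = 0.8144: g = -0.00675, g' = -0.5664 → ψ = 0.8025
  ψ = 0.8025: g = -0.00007, g' = -0.5544 → ψ = 0.8024
Converged at ψ = 0.8024.

ψ = 0.8024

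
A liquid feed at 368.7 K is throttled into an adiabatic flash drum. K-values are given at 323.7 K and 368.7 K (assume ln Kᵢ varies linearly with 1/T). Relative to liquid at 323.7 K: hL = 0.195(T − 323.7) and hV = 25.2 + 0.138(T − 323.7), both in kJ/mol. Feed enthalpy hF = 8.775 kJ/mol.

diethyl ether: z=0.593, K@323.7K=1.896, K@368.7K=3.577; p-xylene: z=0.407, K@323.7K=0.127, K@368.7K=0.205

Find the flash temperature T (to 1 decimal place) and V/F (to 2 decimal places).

T = 329.4 K, V/F = 0.31

Adiabatic flash: solve Rachford–Rice at each trial T, then check hF = ψ·hV(T) + (1−ψ)·hL(T).
  T = 323.7 K: K = (1.896, 0.127), RR gives ψ = 0.225, H_out = 5.671 kJ/mol
  T = 368.7 K: K = (3.577, 0.205), RR gives ψ = 0.588, H_out = 22.084 kJ/mol
  T = 346.2 K: K = (2.659, 0.164), RR gives ψ = 0.464, H_out = 15.481 kJ/mol
  T = 334.9 K: K = (2.256, 0.145), RR gives ψ = 0.369, H_out = 11.257 kJ/mol
  T = 329.3 K: K = (2.071, 0.136), RR gives ψ = 0.306, H_out = 8.712 kJ/mol
  T = 332.1 K: K = (2.163, 0.140), RR gives ψ = 0.340, H_out = 10.035 kJ/mol
  T = 330.7 K: K = (2.117, 0.138), RR gives ψ = 0.323, H_out = 9.387 kJ/mol
Linear interpolation between T = 329.3 (H_out = 8.712) and T = 330.7 (H_out = 9.387) on hF = 8.775 gives T ≈ 329.4 K, at which ψ = 0.31.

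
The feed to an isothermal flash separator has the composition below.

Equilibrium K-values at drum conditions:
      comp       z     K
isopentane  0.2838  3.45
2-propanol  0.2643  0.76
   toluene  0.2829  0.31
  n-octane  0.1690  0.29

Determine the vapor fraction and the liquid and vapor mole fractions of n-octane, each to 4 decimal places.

ψ = 0.2321, x_n-octane = 0.2023, y_n-octane = 0.0587

Let ψ = V/F and solve Σ zᵢ(Kᵢ−1)/(1+ψ(Kᵢ−1)) = 0.
Feasibility: ΣzᵢKᵢ = 1.3167, Σzᵢ/Kᵢ = 1.9254 — both > 1, two phases present.
Iterate (Newton) starting at ψ = 0.44:
  ψ = 0.4400: g = -0.19112, g' = -0.8715 → ψ = 0.2207
  ψ = 0.2207: g = 0.01177, g' = -1.0418 → ψ = 0.2320
  ψ = 0.2320: g = 0.00011, g' = -1.0226 → ψ = 0.2321
Converged at ψ = 0.2321.
Compositions from xᵢ = zᵢ/(1+ψ(Kᵢ−1)), yᵢ = Kᵢxᵢ:
  isopentane: x = 0.1809, y = 0.6242
  2-propanol: x = 0.2799, y = 0.2127
  toluene: x = 0.3368, y = 0.1044
  n-octane: x = 0.2023, y = 0.0587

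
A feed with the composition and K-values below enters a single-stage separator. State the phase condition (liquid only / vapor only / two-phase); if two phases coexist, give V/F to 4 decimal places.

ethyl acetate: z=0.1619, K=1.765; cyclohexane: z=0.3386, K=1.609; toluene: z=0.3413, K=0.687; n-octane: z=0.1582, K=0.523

ΣzᵢKᵢ = 1.1478; Σzᵢ/Kᵢ = 1.1015.
Both exceed 1, so a two-phase solution exists.
Newton iteration, ψ⁰ = 0.45:
  ψ = 0.4500: g = 0.03356, g' = -0.2335 → ψ = 0.5938
  ψ = 0.5938: g = 0.00012, g' = -0.2330 → ψ = 0.5943
Converged at ψ = 0.5943.

two-phase, V/F = 0.5943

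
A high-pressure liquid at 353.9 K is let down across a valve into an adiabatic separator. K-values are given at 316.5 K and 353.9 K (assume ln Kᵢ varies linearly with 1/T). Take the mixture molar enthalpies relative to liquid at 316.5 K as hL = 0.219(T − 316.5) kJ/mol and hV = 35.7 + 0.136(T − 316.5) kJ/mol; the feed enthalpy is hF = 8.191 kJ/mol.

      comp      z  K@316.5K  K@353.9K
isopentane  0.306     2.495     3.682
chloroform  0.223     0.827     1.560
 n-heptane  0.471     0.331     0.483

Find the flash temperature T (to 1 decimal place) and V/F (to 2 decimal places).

Adiabatic flash: solve Rachford–Rice at each trial T, then check hF = ψ·hV(T) + (1−ψ)·hL(T).
  T = 316.5 K: K = (2.495, 0.827, 0.331), RR gives ψ = 0.128, H_out = 4.566 kJ/mol
  T = 353.9 K: K = (3.682, 1.560, 0.483), RR gives ψ = 0.689, H_out = 30.651 kJ/mol
  T = 335.2 K: K = (3.064, 1.156, 0.404), RR gives ψ = 0.415, H_out = 18.266 kJ/mol
  T = 325.9 K: K = (2.775, 0.983, 0.367), RR gives ψ = 0.275, H_out = 11.672 kJ/mol
  T = 321.2 K: K = (2.633, 0.903, 0.349), RR gives ψ = 0.203, H_out = 8.187 kJ/mol
  T = 323.5 K: K = (2.702, 0.942, 0.358), RR gives ψ = 0.238, H_out = 9.907 kJ/mol
Linear interpolation between T = 321.2 (H_out = 8.187) and T = 323.5 (H_out = 9.907) on hF = 8.191 gives T ≈ 321.2 K, at which ψ = 0.20.

T = 321.2 K, V/F = 0.20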